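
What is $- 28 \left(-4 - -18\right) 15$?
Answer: $-5880$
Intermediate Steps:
$- 28 \left(-4 - -18\right) 15 = - 28 \left(-4 + 18\right) 15 = \left(-28\right) 14 \cdot 15 = \left(-392\right) 15 = -5880$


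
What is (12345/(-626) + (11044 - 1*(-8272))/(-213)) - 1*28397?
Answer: -3801120487/133338 ≈ -28507.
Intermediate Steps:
(12345/(-626) + (11044 - 1*(-8272))/(-213)) - 1*28397 = (12345*(-1/626) + (11044 + 8272)*(-1/213)) - 28397 = (-12345/626 + 19316*(-1/213)) - 28397 = (-12345/626 - 19316/213) - 28397 = -14721301/133338 - 28397 = -3801120487/133338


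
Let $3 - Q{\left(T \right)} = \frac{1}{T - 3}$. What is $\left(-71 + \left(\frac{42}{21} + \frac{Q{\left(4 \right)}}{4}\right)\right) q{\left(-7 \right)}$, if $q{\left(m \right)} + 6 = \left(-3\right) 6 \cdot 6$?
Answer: $7809$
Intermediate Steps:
$q{\left(m \right)} = -114$ ($q{\left(m \right)} = -6 + \left(-3\right) 6 \cdot 6 = -6 - 108 = -114$)
$Q{\left(T \right)} = 3 - \frac{1}{-3 + T}$ ($Q{\left(T \right)} = 3 - \frac{1}{T - 3} = 3 - \frac{1}{-3 + T}$)
$\left(-71 + \left(\frac{42}{21} + \frac{Q{\left(4 \right)}}{4}\right)\right) q{\left(-7 \right)} = \left(-71 + \left(\frac{42}{21} + \frac{\frac{1}{-3 + 4} \left(-10 + 3 \cdot 4\right)}{4}\right)\right) \left(-114\right) = \left(-71 + \left(42 \cdot \frac{1}{21} + \frac{-10 + 12}{1} \cdot \frac{1}{4}\right)\right) \left(-114\right) = \left(-71 + \left(2 + 1 \cdot 2 \cdot \frac{1}{4}\right)\right) \left(-114\right) = \left(-71 + \left(2 + 2 \cdot \frac{1}{4}\right)\right) \left(-114\right) = \left(-71 + \left(2 + \frac{1}{2}\right)\right) \left(-114\right) = \left(-71 + \frac{5}{2}\right) \left(-114\right) = \left(- \frac{137}{2}\right) \left(-114\right) = 7809$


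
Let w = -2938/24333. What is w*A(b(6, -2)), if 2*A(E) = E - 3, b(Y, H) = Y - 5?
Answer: 2938/24333 ≈ 0.12074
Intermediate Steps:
b(Y, H) = -5 + Y
w = -2938/24333 (w = -2938*1/24333 = -2938/24333 ≈ -0.12074)
A(E) = -3/2 + E/2 (A(E) = (E - 3)/2 = (-3 + E)/2 = -3/2 + E/2)
w*A(b(6, -2)) = -2938*(-3/2 + (-5 + 6)/2)/24333 = -2938*(-3/2 + (1/2)*1)/24333 = -2938*(-3/2 + 1/2)/24333 = -2938/24333*(-1) = 2938/24333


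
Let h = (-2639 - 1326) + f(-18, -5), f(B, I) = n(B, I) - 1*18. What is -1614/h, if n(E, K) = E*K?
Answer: 1614/3893 ≈ 0.41459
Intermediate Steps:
f(B, I) = -18 + B*I (f(B, I) = B*I - 1*18 = B*I - 18 = -18 + B*I)
h = -3893 (h = (-2639 - 1326) + (-18 - 18*(-5)) = -3965 + (-18 + 90) = -3965 + 72 = -3893)
-1614/h = -1614/(-3893) = -1614*(-1/3893) = 1614/3893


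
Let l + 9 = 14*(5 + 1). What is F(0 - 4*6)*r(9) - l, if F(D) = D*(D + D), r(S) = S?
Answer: 10293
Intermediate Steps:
F(D) = 2*D² (F(D) = D*(2*D) = 2*D²)
l = 75 (l = -9 + 14*(5 + 1) = -9 + 14*6 = -9 + 84 = 75)
F(0 - 4*6)*r(9) - l = (2*(0 - 4*6)²)*9 - 1*75 = (2*(0 - 24)²)*9 - 75 = (2*(-24)²)*9 - 75 = (2*576)*9 - 75 = 1152*9 - 75 = 10368 - 75 = 10293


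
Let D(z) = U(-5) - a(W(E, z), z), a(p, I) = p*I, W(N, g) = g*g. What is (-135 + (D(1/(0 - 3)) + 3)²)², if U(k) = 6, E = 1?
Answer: 1511576641/531441 ≈ 2844.3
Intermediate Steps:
W(N, g) = g²
a(p, I) = I*p
D(z) = 6 - z³ (D(z) = 6 - z*z² = 6 - z³)
(-135 + (D(1/(0 - 3)) + 3)²)² = (-135 + ((6 - (1/(0 - 3))³) + 3)²)² = (-135 + ((6 - (1/(-3))³) + 3)²)² = (-135 + ((6 - (-⅓)³) + 3)²)² = (-135 + ((6 - 1*(-1/27)) + 3)²)² = (-135 + ((6 + 1/27) + 3)²)² = (-135 + (163/27 + 3)²)² = (-135 + (244/27)²)² = (-135 + 59536/729)² = (-38879/729)² = 1511576641/531441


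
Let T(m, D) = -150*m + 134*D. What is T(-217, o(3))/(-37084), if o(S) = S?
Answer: -8238/9271 ≈ -0.88858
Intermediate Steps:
T(-217, o(3))/(-37084) = (-150*(-217) + 134*3)/(-37084) = (32550 + 402)*(-1/37084) = 32952*(-1/37084) = -8238/9271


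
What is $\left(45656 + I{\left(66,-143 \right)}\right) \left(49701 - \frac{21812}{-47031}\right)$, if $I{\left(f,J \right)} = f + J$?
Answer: $\frac{35513782486799}{15677} \approx 2.2653 \cdot 10^{9}$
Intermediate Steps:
$I{\left(f,J \right)} = J + f$
$\left(45656 + I{\left(66,-143 \right)}\right) \left(49701 - \frac{21812}{-47031}\right) = \left(45656 + \left(-143 + 66\right)\right) \left(49701 - \frac{21812}{-47031}\right) = \left(45656 - 77\right) \left(49701 - - \frac{21812}{47031}\right) = 45579 \left(49701 + \frac{21812}{47031}\right) = 45579 \cdot \frac{2337509543}{47031} = \frac{35513782486799}{15677}$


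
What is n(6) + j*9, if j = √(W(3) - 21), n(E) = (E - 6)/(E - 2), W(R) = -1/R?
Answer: 24*I*√3 ≈ 41.569*I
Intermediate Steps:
n(E) = (-6 + E)/(-2 + E)
j = 8*I*√3/3 (j = √(-1/3 - 21) = √(-1*⅓ - 21) = √(-⅓ - 21) = √(-64/3) = 8*I*√3/3 ≈ 4.6188*I)
n(6) + j*9 = (-6 + 6)/(-2 + 6) + (8*I*√3/3)*9 = 0/4 + 24*I*√3 = (¼)*0 + 24*I*√3 = 0 + 24*I*√3 = 24*I*√3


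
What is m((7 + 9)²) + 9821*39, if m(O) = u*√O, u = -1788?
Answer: 354411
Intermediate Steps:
m(O) = -1788*√O
m((7 + 9)²) + 9821*39 = -1788*√((7 + 9)²) + 9821*39 = -1788*√(16²) + 383019 = -1788*√256 + 383019 = -1788*16 + 383019 = -28608 + 383019 = 354411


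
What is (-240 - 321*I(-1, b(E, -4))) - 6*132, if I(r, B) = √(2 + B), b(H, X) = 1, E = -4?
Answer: -1032 - 321*√3 ≈ -1588.0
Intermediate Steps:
(-240 - 321*I(-1, b(E, -4))) - 6*132 = (-240 - 321*√(2 + 1)) - 6*132 = (-240 - 321*√3) - 792 = -1032 - 321*√3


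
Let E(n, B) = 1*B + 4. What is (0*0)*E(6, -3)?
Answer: 0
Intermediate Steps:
E(n, B) = 4 + B (E(n, B) = B + 4 = 4 + B)
(0*0)*E(6, -3) = (0*0)*(4 - 3) = 0*1 = 0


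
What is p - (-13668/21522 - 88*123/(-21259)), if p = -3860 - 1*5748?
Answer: -43097550750/4485649 ≈ -9607.9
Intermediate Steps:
p = -9608 (p = -3860 - 5748 = -9608)
p - (-13668/21522 - 88*123/(-21259)) = -9608 - (-13668/21522 - 88*123/(-21259)) = -9608 - (-13668*1/21522 - 10824*(-1/21259)) = -9608 - (-134/211 + 10824/21259) = -9608 - 1*(-564842/4485649) = -9608 + 564842/4485649 = -43097550750/4485649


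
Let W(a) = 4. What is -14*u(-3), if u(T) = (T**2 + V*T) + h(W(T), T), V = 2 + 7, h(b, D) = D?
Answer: 294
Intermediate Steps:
V = 9
u(T) = T**2 + 10*T (u(T) = (T**2 + 9*T) + T = T**2 + 10*T)
-14*u(-3) = -(-42)*(10 - 3) = -(-42)*7 = -14*(-21) = 294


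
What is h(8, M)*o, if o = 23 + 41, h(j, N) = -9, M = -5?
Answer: -576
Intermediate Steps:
o = 64
h(8, M)*o = -9*64 = -576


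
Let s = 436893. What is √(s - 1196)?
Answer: √435697 ≈ 660.07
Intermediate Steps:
√(s - 1196) = √(436893 - 1196) = √435697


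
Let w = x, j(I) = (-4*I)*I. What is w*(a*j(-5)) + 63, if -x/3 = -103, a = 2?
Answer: -61737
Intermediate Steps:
j(I) = -4*I²
x = 309 (x = -3*(-103) = 309)
w = 309
w*(a*j(-5)) + 63 = 309*(2*(-4*(-5)²)) + 63 = 309*(2*(-4*25)) + 63 = 309*(2*(-100)) + 63 = 309*(-200) + 63 = -61800 + 63 = -61737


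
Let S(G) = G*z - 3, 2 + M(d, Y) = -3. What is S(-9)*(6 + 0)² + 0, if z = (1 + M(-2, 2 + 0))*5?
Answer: 6372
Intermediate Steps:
M(d, Y) = -5 (M(d, Y) = -2 - 3 = -5)
z = -20 (z = (1 - 5)*5 = -4*5 = -20)
S(G) = -3 - 20*G (S(G) = G*(-20) - 3 = -20*G - 3 = -3 - 20*G)
S(-9)*(6 + 0)² + 0 = (-3 - 20*(-9))*(6 + 0)² + 0 = (-3 + 180)*6² + 0 = 177*36 + 0 = 6372 + 0 = 6372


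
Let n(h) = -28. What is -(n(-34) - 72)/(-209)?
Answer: -100/209 ≈ -0.47847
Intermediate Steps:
-(n(-34) - 72)/(-209) = -(-28 - 72)/(-209) = -(-100)*(-1)/209 = -1*100/209 = -100/209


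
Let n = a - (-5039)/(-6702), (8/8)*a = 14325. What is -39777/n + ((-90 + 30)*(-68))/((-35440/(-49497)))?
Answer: 242222019193395/42528492173 ≈ 5695.5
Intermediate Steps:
a = 14325
n = 96001111/6702 (n = 14325 - (-5039)/(-6702) = 14325 - (-5039)*(-1)/6702 = 14325 - 1*5039/6702 = 14325 - 5039/6702 = 96001111/6702 ≈ 14324.)
-39777/n + ((-90 + 30)*(-68))/((-35440/(-49497))) = -39777/96001111/6702 + ((-90 + 30)*(-68))/((-35440/(-49497))) = -39777*6702/96001111 + (-60*(-68))/((-35440*(-1/49497))) = -266585454/96001111 + 4080/(35440/49497) = -266585454/96001111 + 4080*(49497/35440) = -266585454/96001111 + 2524347/443 = 242222019193395/42528492173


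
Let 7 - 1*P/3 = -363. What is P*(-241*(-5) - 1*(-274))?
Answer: 1641690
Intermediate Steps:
P = 1110 (P = 21 - 3*(-363) = 21 + 1089 = 1110)
P*(-241*(-5) - 1*(-274)) = 1110*(-241*(-5) - 1*(-274)) = 1110*(1205 + 274) = 1110*1479 = 1641690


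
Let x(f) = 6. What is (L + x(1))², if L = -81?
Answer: 5625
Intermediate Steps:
(L + x(1))² = (-81 + 6)² = (-75)² = 5625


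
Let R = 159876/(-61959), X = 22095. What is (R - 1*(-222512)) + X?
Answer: 5051815079/20653 ≈ 2.4460e+5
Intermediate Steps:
R = -53292/20653 (R = 159876*(-1/61959) = -53292/20653 ≈ -2.5804)
(R - 1*(-222512)) + X = (-53292/20653 - 1*(-222512)) + 22095 = (-53292/20653 + 222512) + 22095 = 4595487044/20653 + 22095 = 5051815079/20653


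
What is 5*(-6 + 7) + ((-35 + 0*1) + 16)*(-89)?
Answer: 1696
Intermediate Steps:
5*(-6 + 7) + ((-35 + 0*1) + 16)*(-89) = 5*1 + ((-35 + 0) + 16)*(-89) = 5 + (-35 + 16)*(-89) = 5 - 19*(-89) = 5 + 1691 = 1696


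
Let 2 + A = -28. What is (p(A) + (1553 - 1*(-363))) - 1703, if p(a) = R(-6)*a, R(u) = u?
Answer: 393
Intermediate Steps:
A = -30 (A = -2 - 28 = -30)
p(a) = -6*a
(p(A) + (1553 - 1*(-363))) - 1703 = (-6*(-30) + (1553 - 1*(-363))) - 1703 = (180 + (1553 + 363)) - 1703 = (180 + 1916) - 1703 = 2096 - 1703 = 393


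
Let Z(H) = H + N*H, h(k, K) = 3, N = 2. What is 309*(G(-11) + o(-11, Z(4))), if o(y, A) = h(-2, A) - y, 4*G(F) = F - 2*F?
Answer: 20703/4 ≈ 5175.8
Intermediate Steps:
G(F) = -F/4 (G(F) = (F - 2*F)/4 = (-F)/4 = -F/4)
Z(H) = 3*H (Z(H) = H + 2*H = 3*H)
o(y, A) = 3 - y
309*(G(-11) + o(-11, Z(4))) = 309*(-¼*(-11) + (3 - 1*(-11))) = 309*(11/4 + (3 + 11)) = 309*(11/4 + 14) = 309*(67/4) = 20703/4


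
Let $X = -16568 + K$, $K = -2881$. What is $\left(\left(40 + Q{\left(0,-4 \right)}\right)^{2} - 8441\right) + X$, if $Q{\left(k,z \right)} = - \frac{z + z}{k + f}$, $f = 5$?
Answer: $- \frac{653986}{25} \approx -26159.0$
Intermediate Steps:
$X = -19449$ ($X = -16568 - 2881 = -19449$)
$Q{\left(k,z \right)} = - \frac{2 z}{5 + k}$ ($Q{\left(k,z \right)} = - \frac{z + z}{k + 5} = - \frac{2 z}{5 + k}$)
$\left(\left(40 + Q{\left(0,-4 \right)}\right)^{2} - 8441\right) + X = \left(\left(40 - - \frac{8}{5 + 0}\right)^{2} - 8441\right) - 19449 = \left(\left(40 - - \frac{8}{5}\right)^{2} - 8441\right) - 19449 = \left(\left(40 - \left(-8\right) \frac{1}{5}\right)^{2} - 8441\right) - 19449 = \left(\left(40 + \frac{8}{5}\right)^{2} - 8441\right) - 19449 = \left(\left(\frac{208}{5}\right)^{2} - 8441\right) - 19449 = \left(\frac{43264}{25} - 8441\right) - 19449 = - \frac{167761}{25} - 19449 = - \frac{653986}{25}$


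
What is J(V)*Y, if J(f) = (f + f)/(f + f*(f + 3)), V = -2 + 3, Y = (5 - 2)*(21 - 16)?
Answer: 6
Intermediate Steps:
Y = 15 (Y = 3*5 = 15)
V = 1
J(f) = 2*f/(f + f*(3 + f)) (J(f) = (2*f)/(f + f*(3 + f)) = 2*f/(f + f*(3 + f)))
J(V)*Y = (2/(4 + 1))*15 = (2/5)*15 = 6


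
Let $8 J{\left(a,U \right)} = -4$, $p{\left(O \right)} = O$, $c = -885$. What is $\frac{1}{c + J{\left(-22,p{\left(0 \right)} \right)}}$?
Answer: $- \frac{2}{1771} \approx -0.0011293$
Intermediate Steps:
$J{\left(a,U \right)} = - \frac{1}{2}$ ($J{\left(a,U \right)} = \frac{1}{8} \left(-4\right) = - \frac{1}{2}$)
$\frac{1}{c + J{\left(-22,p{\left(0 \right)} \right)}} = \frac{1}{-885 - \frac{1}{2}} = \frac{1}{- \frac{1771}{2}} = - \frac{2}{1771}$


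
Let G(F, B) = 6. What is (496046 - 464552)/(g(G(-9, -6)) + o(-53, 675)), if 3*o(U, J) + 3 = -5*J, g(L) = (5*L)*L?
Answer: -15747/473 ≈ -33.292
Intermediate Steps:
g(L) = 5*L²
o(U, J) = -1 - 5*J/3 (o(U, J) = -1 + (-5*J)/3 = -1 - 5*J/3)
(496046 - 464552)/(g(G(-9, -6)) + o(-53, 675)) = (496046 - 464552)/(5*6² + (-1 - 5/3*675)) = 31494/(5*36 + (-1 - 1125)) = 31494/(180 - 1126) = 31494/(-946) = 31494*(-1/946) = -15747/473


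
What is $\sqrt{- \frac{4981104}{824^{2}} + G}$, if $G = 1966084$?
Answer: $\frac{\sqrt{83432429305}}{206} \approx 1402.2$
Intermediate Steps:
$\sqrt{- \frac{4981104}{824^{2}} + G} = \sqrt{- \frac{4981104}{824^{2}} + 1966084} = \sqrt{- \frac{4981104}{678976} + 1966084} = \sqrt{\left(-4981104\right) \frac{1}{678976} + 1966084} = \sqrt{- \frac{311319}{42436} + 1966084} = \sqrt{\frac{83432429305}{42436}} = \frac{\sqrt{83432429305}}{206}$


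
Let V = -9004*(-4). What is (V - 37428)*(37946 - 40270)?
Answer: 3281488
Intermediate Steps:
V = 36016
(V - 37428)*(37946 - 40270) = (36016 - 37428)*(37946 - 40270) = -1412*(-2324) = 3281488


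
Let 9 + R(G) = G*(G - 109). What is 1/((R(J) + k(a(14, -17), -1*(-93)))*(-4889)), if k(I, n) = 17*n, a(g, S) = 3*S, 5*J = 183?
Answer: 25/131738994 ≈ 1.8977e-7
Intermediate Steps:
J = 183/5 (J = (⅕)*183 = 183/5 ≈ 36.600)
R(G) = -9 + G*(-109 + G) (R(G) = -9 + G*(G - 109) = -9 + G*(-109 + G))
1/((R(J) + k(a(14, -17), -1*(-93)))*(-4889)) = 1/(((-9 + (183/5)² - 109*183/5) + 17*(-1*(-93)))*(-4889)) = -1/4889/((-9 + 33489/25 - 19947/5) + 17*93) = -1/4889/(-66471/25 + 1581) = -1/4889/(-26946/25) = -25/26946*(-1/4889) = 25/131738994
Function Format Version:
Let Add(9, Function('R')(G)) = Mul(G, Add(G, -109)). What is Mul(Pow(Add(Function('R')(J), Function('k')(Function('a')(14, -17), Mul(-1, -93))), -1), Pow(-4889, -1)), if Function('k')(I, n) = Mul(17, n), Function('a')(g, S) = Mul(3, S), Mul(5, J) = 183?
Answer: Rational(25, 131738994) ≈ 1.8977e-7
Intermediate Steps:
J = Rational(183, 5) (J = Mul(Rational(1, 5), 183) = Rational(183, 5) ≈ 36.600)
Function('R')(G) = Add(-9, Mul(G, Add(-109, G))) (Function('R')(G) = Add(-9, Mul(G, Add(G, -109))) = Add(-9, Mul(G, Add(-109, G))))
Mul(Pow(Add(Function('R')(J), Function('k')(Function('a')(14, -17), Mul(-1, -93))), -1), Pow(-4889, -1)) = Mul(Pow(Add(Add(-9, Pow(Rational(183, 5), 2), Mul(-109, Rational(183, 5))), Mul(17, Mul(-1, -93))), -1), Pow(-4889, -1)) = Mul(Pow(Add(Add(-9, Rational(33489, 25), Rational(-19947, 5)), Mul(17, 93)), -1), Rational(-1, 4889)) = Mul(Pow(Add(Rational(-66471, 25), 1581), -1), Rational(-1, 4889)) = Mul(Pow(Rational(-26946, 25), -1), Rational(-1, 4889)) = Mul(Rational(-25, 26946), Rational(-1, 4889)) = Rational(25, 131738994)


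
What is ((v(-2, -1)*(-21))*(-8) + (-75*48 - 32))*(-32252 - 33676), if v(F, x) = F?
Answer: 261602304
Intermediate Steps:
((v(-2, -1)*(-21))*(-8) + (-75*48 - 32))*(-32252 - 33676) = (-2*(-21)*(-8) + (-75*48 - 32))*(-32252 - 33676) = (42*(-8) + (-3600 - 32))*(-65928) = (-336 - 3632)*(-65928) = -3968*(-65928) = 261602304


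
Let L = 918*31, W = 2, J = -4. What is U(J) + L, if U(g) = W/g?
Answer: 56915/2 ≈ 28458.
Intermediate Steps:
U(g) = 2/g
L = 28458
U(J) + L = 2/(-4) + 28458 = 2*(-¼) + 28458 = -½ + 28458 = 56915/2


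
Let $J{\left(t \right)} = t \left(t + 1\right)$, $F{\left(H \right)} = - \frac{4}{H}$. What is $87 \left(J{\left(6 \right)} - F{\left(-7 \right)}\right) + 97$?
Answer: $\frac{25909}{7} \approx 3701.3$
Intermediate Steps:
$J{\left(t \right)} = t \left(1 + t\right)$
$87 \left(J{\left(6 \right)} - F{\left(-7 \right)}\right) + 97 = 87 \left(6 \left(1 + 6\right) - - \frac{4}{-7}\right) + 97 = 87 \left(6 \cdot 7 - \left(-4\right) \left(- \frac{1}{7}\right)\right) + 97 = 87 \left(42 - \frac{4}{7}\right) + 97 = 87 \cdot \frac{290}{7} + 97 = \frac{25230}{7} + 97 = \frac{25909}{7}$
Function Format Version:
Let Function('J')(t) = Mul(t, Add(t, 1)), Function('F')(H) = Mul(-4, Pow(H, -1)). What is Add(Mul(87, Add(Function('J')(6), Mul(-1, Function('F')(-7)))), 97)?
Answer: Rational(25909, 7) ≈ 3701.3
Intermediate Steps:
Function('J')(t) = Mul(t, Add(1, t))
Add(Mul(87, Add(Function('J')(6), Mul(-1, Function('F')(-7)))), 97) = Add(Mul(87, Add(Mul(6, Add(1, 6)), Mul(-1, Mul(-4, Pow(-7, -1))))), 97) = Add(Mul(87, Add(Mul(6, 7), Mul(-1, Mul(-4, Rational(-1, 7))))), 97) = Add(Mul(87, Add(42, Mul(-1, Rational(4, 7)))), 97) = Add(Mul(87, Add(42, Rational(-4, 7))), 97) = Add(Mul(87, Rational(290, 7)), 97) = Add(Rational(25230, 7), 97) = Rational(25909, 7)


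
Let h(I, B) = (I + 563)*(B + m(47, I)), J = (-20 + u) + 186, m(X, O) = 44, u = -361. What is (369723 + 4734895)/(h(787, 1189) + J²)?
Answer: 5104618/1702575 ≈ 2.9982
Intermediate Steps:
J = -195 (J = (-20 - 361) + 186 = -381 + 186 = -195)
h(I, B) = (44 + B)*(563 + I) (h(I, B) = (I + 563)*(B + 44) = (563 + I)*(44 + B) = (44 + B)*(563 + I))
(369723 + 4734895)/(h(787, 1189) + J²) = (369723 + 4734895)/((24772 + 44*787 + 563*1189 + 1189*787) + (-195)²) = 5104618/((24772 + 34628 + 669407 + 935743) + 38025) = 5104618/(1664550 + 38025) = 5104618/1702575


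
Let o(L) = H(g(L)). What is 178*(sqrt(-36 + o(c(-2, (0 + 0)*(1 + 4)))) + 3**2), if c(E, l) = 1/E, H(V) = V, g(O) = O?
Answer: 1602 + 89*I*sqrt(146) ≈ 1602.0 + 1075.4*I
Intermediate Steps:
o(L) = L
178*(sqrt(-36 + o(c(-2, (0 + 0)*(1 + 4)))) + 3**2) = 178*(sqrt(-36 + 1/(-2)) + 3**2) = 178*(sqrt(-36 - 1/2) + 9) = 178*(sqrt(-73/2) + 9) = 178*(I*sqrt(146)/2 + 9) = 178*(9 + I*sqrt(146)/2) = 1602 + 89*I*sqrt(146)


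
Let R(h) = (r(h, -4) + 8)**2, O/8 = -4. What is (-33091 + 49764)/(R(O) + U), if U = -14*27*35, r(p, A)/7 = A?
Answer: -16673/12830 ≈ -1.2995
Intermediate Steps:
O = -32 (O = 8*(-4) = -32)
r(p, A) = 7*A
R(h) = 400 (R(h) = (7*(-4) + 8)**2 = (-28 + 8)**2 = (-20)**2 = 400)
U = -13230 (U = -378*35 = -13230)
(-33091 + 49764)/(R(O) + U) = (-33091 + 49764)/(400 - 13230) = 16673/(-12830) = 16673*(-1/12830) = -16673/12830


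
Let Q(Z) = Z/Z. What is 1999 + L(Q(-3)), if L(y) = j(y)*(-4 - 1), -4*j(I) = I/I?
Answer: 8001/4 ≈ 2000.3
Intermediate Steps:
j(I) = -¼ (j(I) = -I/(4*I) = -¼*1 = -¼)
Q(Z) = 1
L(y) = 5/4 (L(y) = -(-4 - 1)/4 = -¼*(-5) = 5/4)
1999 + L(Q(-3)) = 1999 + 5/4 = 8001/4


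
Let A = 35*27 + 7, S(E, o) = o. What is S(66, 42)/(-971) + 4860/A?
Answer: 1169769/231098 ≈ 5.0618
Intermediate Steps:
A = 952 (A = 945 + 7 = 952)
S(66, 42)/(-971) + 4860/A = 42/(-971) + 4860/952 = 42*(-1/971) + 4860*(1/952) = -42/971 + 1215/238 = 1169769/231098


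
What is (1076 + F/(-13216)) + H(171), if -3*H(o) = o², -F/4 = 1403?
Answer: -28647581/3304 ≈ -8670.6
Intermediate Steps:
F = -5612 (F = -4*1403 = -5612)
H(o) = -o²/3
(1076 + F/(-13216)) + H(171) = (1076 - 5612/(-13216)) - ⅓*171² = (1076 - 5612*(-1/13216)) - ⅓*29241 = (1076 + 1403/3304) - 9747 = 3556507/3304 - 9747 = -28647581/3304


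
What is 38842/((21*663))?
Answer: 38842/13923 ≈ 2.7898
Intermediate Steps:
38842/((21*663)) = 38842/13923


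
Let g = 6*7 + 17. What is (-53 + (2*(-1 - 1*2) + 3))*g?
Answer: -3304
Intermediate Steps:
g = 59 (g = 42 + 17 = 59)
(-53 + (2*(-1 - 1*2) + 3))*g = (-53 + (2*(-1 - 1*2) + 3))*59 = (-53 + (2*(-1 - 2) + 3))*59 = (-53 + (2*(-3) + 3))*59 = (-53 + (-6 + 3))*59 = (-53 - 3)*59 = -56*59 = -3304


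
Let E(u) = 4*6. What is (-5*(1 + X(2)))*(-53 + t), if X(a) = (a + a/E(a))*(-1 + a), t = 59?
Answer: -185/2 ≈ -92.500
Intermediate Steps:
E(u) = 24
X(a) = 25*a*(-1 + a)/24 (X(a) = (a + a/24)*(-1 + a) = (25*a/24)*(-1 + a) = 25*a*(-1 + a)/24)
(-5*(1 + X(2)))*(-53 + t) = (-5*(1 + (25/24)*2*(-1 + 2)))*(-53 + 59) = -5*(1 + (25/24)*2*1)*6 = -5*(1 + 25/12)*6 = -5*37/12*6 = -185/12*6 = -185/2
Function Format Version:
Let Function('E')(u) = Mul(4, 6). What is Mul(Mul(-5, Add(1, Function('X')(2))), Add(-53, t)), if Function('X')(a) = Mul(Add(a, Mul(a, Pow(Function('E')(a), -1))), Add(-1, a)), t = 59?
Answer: Rational(-185, 2) ≈ -92.500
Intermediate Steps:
Function('E')(u) = 24
Function('X')(a) = Mul(Rational(25, 24), a, Add(-1, a)) (Function('X')(a) = Mul(Add(a, Mul(a, Pow(24, -1))), Add(-1, a)) = Mul(Add(a, Mul(a, Rational(1, 24))), Add(-1, a)) = Mul(Add(a, Mul(Rational(1, 24), a)), Add(-1, a)) = Mul(Mul(Rational(25, 24), a), Add(-1, a)) = Mul(Rational(25, 24), a, Add(-1, a)))
Mul(Mul(-5, Add(1, Function('X')(2))), Add(-53, t)) = Mul(Mul(-5, Add(1, Mul(Rational(25, 24), 2, Add(-1, 2)))), Add(-53, 59)) = Mul(Mul(-5, Add(1, Mul(Rational(25, 24), 2, 1))), 6) = Mul(Mul(-5, Add(1, Rational(25, 12))), 6) = Mul(Mul(-5, Rational(37, 12)), 6) = Mul(Rational(-185, 12), 6) = Rational(-185, 2)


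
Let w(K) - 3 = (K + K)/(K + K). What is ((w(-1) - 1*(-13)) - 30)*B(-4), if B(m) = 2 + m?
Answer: 26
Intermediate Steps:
w(K) = 4 (w(K) = 3 + (K + K)/(K + K) = 3 + (2*K)/((2*K)) = 3 + (2*K)*(1/(2*K)) = 3 + 1 = 4)
((w(-1) - 1*(-13)) - 30)*B(-4) = ((4 - 1*(-13)) - 30)*(2 - 4) = ((4 + 13) - 30)*(-2) = (17 - 30)*(-2) = -13*(-2) = 26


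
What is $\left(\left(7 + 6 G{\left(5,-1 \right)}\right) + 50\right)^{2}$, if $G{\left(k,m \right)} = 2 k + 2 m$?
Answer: $11025$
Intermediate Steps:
$\left(\left(7 + 6 G{\left(5,-1 \right)}\right) + 50\right)^{2} = \left(\left(7 + 6 \left(2 \cdot 5 + 2 \left(-1\right)\right)\right) + 50\right)^{2} = \left(\left(7 + 6 \left(10 - 2\right)\right) + 50\right)^{2} = \left(\left(7 + 6 \cdot 8\right) + 50\right)^{2} = \left(\left(7 + 48\right) + 50\right)^{2} = \left(55 + 50\right)^{2} = 105^{2} = 11025$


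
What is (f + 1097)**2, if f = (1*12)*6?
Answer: 1366561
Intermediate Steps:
f = 72 (f = 12*6 = 72)
(f + 1097)**2 = (72 + 1097)**2 = 1169**2 = 1366561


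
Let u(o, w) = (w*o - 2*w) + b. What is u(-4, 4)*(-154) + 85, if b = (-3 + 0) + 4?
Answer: 3627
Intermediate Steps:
b = 1 (b = -3 + 4 = 1)
u(o, w) = 1 - 2*w + o*w (u(o, w) = (w*o - 2*w) + 1 = (o*w - 2*w) + 1 = (-2*w + o*w) + 1 = 1 - 2*w + o*w)
u(-4, 4)*(-154) + 85 = (1 - 2*4 - 4*4)*(-154) + 85 = (1 - 8 - 16)*(-154) + 85 = -23*(-154) + 85 = 3542 + 85 = 3627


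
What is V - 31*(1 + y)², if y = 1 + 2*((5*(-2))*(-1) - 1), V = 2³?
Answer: -12392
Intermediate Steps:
V = 8
y = 19 (y = 1 + 2*(-10*(-1) - 1) = 1 + 2*(10 - 1) = 1 + 2*9 = 1 + 18 = 19)
V - 31*(1 + y)² = 8 - 31*(1 + 19)² = 8 - 31*20² = 8 - 31*400 = 8 - 12400 = -12392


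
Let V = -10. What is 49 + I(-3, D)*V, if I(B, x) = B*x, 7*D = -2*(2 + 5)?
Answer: -11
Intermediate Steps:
D = -2 (D = (-2*(2 + 5))/7 = (-2*7)/7 = (⅐)*(-14) = -2)
49 + I(-3, D)*V = 49 - 3*(-2)*(-10) = 49 + 6*(-10) = 49 - 60 = -11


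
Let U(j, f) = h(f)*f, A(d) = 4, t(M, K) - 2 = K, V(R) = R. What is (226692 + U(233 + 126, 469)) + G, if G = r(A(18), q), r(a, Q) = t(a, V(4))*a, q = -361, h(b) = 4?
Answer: 228592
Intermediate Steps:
t(M, K) = 2 + K
r(a, Q) = 6*a (r(a, Q) = (2 + 4)*a = 6*a)
G = 24 (G = 6*4 = 24)
U(j, f) = 4*f
(226692 + U(233 + 126, 469)) + G = (226692 + 4*469) + 24 = (226692 + 1876) + 24 = 228568 + 24 = 228592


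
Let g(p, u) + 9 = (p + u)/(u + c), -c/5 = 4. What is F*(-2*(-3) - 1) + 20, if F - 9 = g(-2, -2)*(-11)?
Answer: 550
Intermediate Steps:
c = -20 (c = -5*4 = -20)
g(p, u) = -9 + (p + u)/(-20 + u) (g(p, u) = -9 + (p + u)/(u - 20) = -9 + (p + u)/(-20 + u))
F = 106 (F = 9 + ((180 - 2 - 8*(-2))/(-20 - 2))*(-11) = 9 + ((180 - 2 + 16)/(-22))*(-11) = 9 - 1/22*194*(-11) = 9 - 97/11*(-11) = 9 + 97 = 106)
F*(-2*(-3) - 1) + 20 = 106*(-2*(-3) - 1) + 20 = 106*(6 - 1) + 20 = 106*5 + 20 = 530 + 20 = 550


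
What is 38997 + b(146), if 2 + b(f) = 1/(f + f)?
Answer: 11386541/292 ≈ 38995.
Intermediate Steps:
b(f) = -2 + 1/(2*f) (b(f) = -2 + 1/(f + f) = -2 + 1/(2*f))
38997 + b(146) = 38997 + (-2 + (1/2)/146) = 38997 + (-2 + (1/2)*(1/146)) = 38997 + (-2 + 1/292) = 38997 - 583/292 = 11386541/292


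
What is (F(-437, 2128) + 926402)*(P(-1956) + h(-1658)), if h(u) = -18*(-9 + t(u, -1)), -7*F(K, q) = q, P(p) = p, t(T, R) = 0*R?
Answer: -1661419812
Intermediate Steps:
t(T, R) = 0
F(K, q) = -q/7
h(u) = 162 (h(u) = -18*(-9 + 0) = -18*(-9) = 162)
(F(-437, 2128) + 926402)*(P(-1956) + h(-1658)) = (-1/7*2128 + 926402)*(-1956 + 162) = (-304 + 926402)*(-1794) = 926098*(-1794) = -1661419812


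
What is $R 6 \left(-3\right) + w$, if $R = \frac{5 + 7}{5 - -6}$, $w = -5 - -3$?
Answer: $- \frac{238}{11} \approx -21.636$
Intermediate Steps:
$w = -2$ ($w = -5 + 3 = -2$)
$R = \frac{12}{11}$ ($R = \frac{12}{5 + \left(-6 + 12\right)} = \frac{12}{5 + 6} = \frac{12}{11} \approx 1.0909$)
$R 6 \left(-3\right) + w = \frac{12 \cdot 6 \left(-3\right)}{11} - 2 = \frac{12}{11} \left(-18\right) - 2 = - \frac{216}{11} - 2 = - \frac{238}{11}$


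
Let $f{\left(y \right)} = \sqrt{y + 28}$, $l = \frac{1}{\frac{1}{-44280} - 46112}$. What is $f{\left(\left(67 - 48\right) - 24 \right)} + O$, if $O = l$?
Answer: $- \frac{44280}{2041839361} + \sqrt{23} \approx 4.7958$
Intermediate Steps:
$l = - \frac{44280}{2041839361}$ ($l = \frac{1}{- \frac{1}{44280} - 46112} = \frac{1}{- \frac{2041839361}{44280}} = - \frac{44280}{2041839361} \approx -2.1686 \cdot 10^{-5}$)
$f{\left(y \right)} = \sqrt{28 + y}$
$O = - \frac{44280}{2041839361} \approx -2.1686 \cdot 10^{-5}$
$f{\left(\left(67 - 48\right) - 24 \right)} + O = \sqrt{28 + \left(\left(67 - 48\right) - 24\right)} - \frac{44280}{2041839361} = \sqrt{28 + \left(19 - 24\right)} - \frac{44280}{2041839361} = \sqrt{28 - 5} - \frac{44280}{2041839361} = \sqrt{23} - \frac{44280}{2041839361} = - \frac{44280}{2041839361} + \sqrt{23}$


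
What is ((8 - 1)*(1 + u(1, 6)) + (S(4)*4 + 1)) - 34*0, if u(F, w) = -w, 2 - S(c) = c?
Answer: -42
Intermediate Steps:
S(c) = 2 - c
((8 - 1)*(1 + u(1, 6)) + (S(4)*4 + 1)) - 34*0 = ((8 - 1)*(1 - 1*6) + ((2 - 1*4)*4 + 1)) - 34*0 = (7*(1 - 6) + ((2 - 4)*4 + 1)) + 0 = (7*(-5) + (-2*4 + 1)) + 0 = (-35 + (-8 + 1)) + 0 = (-35 - 7) + 0 = -42 + 0 = -42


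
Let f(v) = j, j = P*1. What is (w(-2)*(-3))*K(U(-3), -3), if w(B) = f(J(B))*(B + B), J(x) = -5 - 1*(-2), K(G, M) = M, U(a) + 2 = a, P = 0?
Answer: 0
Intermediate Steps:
U(a) = -2 + a
J(x) = -3 (J(x) = -5 + 2 = -3)
j = 0 (j = 0*1 = 0)
f(v) = 0
w(B) = 0 (w(B) = 0*(B + B) = 0*(2*B) = 0)
(w(-2)*(-3))*K(U(-3), -3) = (0*(-3))*(-3) = 0*(-3) = 0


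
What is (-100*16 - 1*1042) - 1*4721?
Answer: -7363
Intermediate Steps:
(-100*16 - 1*1042) - 1*4721 = (-1600 - 1042) - 4721 = -2642 - 4721 = -7363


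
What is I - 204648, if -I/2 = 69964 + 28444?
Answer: -401464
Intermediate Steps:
I = -196816 (I = -2*(69964 + 28444) = -2*98408 = -196816)
I - 204648 = -196816 - 204648 = -401464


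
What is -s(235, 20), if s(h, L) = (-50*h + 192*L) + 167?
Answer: 7743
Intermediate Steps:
s(h, L) = 167 - 50*h + 192*L
-s(235, 20) = -(167 - 50*235 + 192*20) = -(167 - 11750 + 3840) = -1*(-7743) = 7743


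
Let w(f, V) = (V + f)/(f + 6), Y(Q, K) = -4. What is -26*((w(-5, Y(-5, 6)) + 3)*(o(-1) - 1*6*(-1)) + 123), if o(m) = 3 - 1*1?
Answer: -1950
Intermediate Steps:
o(m) = 2 (o(m) = 3 - 1 = 2)
w(f, V) = (V + f)/(6 + f)
-26*((w(-5, Y(-5, 6)) + 3)*(o(-1) - 1*6*(-1)) + 123) = -26*(((-4 - 5)/(6 - 5) + 3)*(2 - 1*6*(-1)) + 123) = -26*((-9/1 + 3)*(2 - 6*(-1)) + 123) = -26*((1*(-9) + 3)*(2 + 6) + 123) = -26*((-9 + 3)*8 + 123) = -26*(-6*8 + 123) = -26*(-48 + 123) = -26*75 = -1950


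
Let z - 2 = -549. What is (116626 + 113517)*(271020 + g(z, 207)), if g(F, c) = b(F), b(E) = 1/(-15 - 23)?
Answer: 2370187292537/38 ≈ 6.2373e+10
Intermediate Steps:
z = -547 (z = 2 - 549 = -547)
b(E) = -1/38 (b(E) = 1/(-38) = -1/38)
g(F, c) = -1/38
(116626 + 113517)*(271020 + g(z, 207)) = (116626 + 113517)*(271020 - 1/38) = 230143*(10298759/38) = 2370187292537/38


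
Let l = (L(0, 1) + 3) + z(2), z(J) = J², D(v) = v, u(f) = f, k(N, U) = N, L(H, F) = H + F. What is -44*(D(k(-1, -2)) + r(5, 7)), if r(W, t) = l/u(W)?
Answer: -132/5 ≈ -26.400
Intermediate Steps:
L(H, F) = F + H
l = 8 (l = ((1 + 0) + 3) + 2² = (1 + 3) + 4 = 4 + 4 = 8)
r(W, t) = 8/W
-44*(D(k(-1, -2)) + r(5, 7)) = -44*(-1 + 8/5) = -44*⅗ = -132/5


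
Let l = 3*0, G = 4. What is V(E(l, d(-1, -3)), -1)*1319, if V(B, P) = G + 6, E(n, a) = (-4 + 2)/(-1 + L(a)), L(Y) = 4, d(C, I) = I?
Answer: 13190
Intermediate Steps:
l = 0
E(n, a) = -⅔ (E(n, a) = (-4 + 2)/(-1 + 4) = -2/3 = -2*⅓ = -⅔)
V(B, P) = 10 (V(B, P) = 4 + 6 = 10)
V(E(l, d(-1, -3)), -1)*1319 = 10*1319 = 13190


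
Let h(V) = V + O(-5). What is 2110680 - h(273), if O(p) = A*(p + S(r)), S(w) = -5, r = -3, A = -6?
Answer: 2110347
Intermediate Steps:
O(p) = 30 - 6*p (O(p) = -6*(p - 5) = -6*(-5 + p) = 30 - 6*p)
h(V) = 60 + V (h(V) = V + (30 - 6*(-5)) = V + (30 + 30) = V + 60 = 60 + V)
2110680 - h(273) = 2110680 - (60 + 273) = 2110680 - 1*333 = 2110680 - 333 = 2110347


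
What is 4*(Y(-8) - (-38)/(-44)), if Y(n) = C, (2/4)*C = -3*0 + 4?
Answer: 314/11 ≈ 28.545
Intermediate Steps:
C = 8 (C = 2*(-3*0 + 4) = 2*(0 + 4) = 2*4 = 8)
Y(n) = 8
4*(Y(-8) - (-38)/(-44)) = 4*(8 - (-38)/(-44)) = 4*(8 - (-38)*(-1)/44) = 4*(8 - 1*19/22) = 4*(8 - 19/22) = 4*(157/22) = 314/11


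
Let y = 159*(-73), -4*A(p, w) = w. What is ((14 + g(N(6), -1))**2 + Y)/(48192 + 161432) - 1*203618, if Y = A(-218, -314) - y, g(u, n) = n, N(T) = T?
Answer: -85366415555/419248 ≈ -2.0362e+5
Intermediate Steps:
A(p, w) = -w/4
y = -11607
Y = 23371/2 (Y = -1/4*(-314) - 1*(-11607) = 157/2 + 11607 = 23371/2 ≈ 11686.)
((14 + g(N(6), -1))**2 + Y)/(48192 + 161432) - 1*203618 = ((14 - 1)**2 + 23371/2)/(48192 + 161432) - 1*203618 = (13**2 + 23371/2)/209624 - 203618 = (169 + 23371/2)*(1/209624) - 203618 = (23709/2)*(1/209624) - 203618 = 23709/419248 - 203618 = -85366415555/419248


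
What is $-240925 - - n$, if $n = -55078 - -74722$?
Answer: $-221281$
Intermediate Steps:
$n = 19644$ ($n = -55078 + 74722 = 19644$)
$-240925 - - n = -240925 - \left(-1\right) 19644 = -240925 - -19644 = -240925 + 19644 = -221281$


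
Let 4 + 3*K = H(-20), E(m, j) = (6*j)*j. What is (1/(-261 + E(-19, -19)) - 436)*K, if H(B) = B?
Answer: 6644632/1905 ≈ 3488.0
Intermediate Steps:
E(m, j) = 6*j²
K = -8 (K = -4/3 + (⅓)*(-20) = -4/3 - 20/3 = -8)
(1/(-261 + E(-19, -19)) - 436)*K = (1/(-261 + 6*(-19)²) - 436)*(-8) = (1/(-261 + 6*361) - 436)*(-8) = (1/(-261 + 2166) - 436)*(-8) = (1/1905 - 436)*(-8) = -830579/1905*(-8) = 6644632/1905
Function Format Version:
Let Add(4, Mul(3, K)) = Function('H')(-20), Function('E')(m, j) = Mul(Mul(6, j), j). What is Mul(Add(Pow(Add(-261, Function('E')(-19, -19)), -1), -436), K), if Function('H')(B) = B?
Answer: Rational(6644632, 1905) ≈ 3488.0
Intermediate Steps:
Function('E')(m, j) = Mul(6, Pow(j, 2))
K = -8 (K = Add(Rational(-4, 3), Mul(Rational(1, 3), -20)) = Add(Rational(-4, 3), Rational(-20, 3)) = -8)
Mul(Add(Pow(Add(-261, Function('E')(-19, -19)), -1), -436), K) = Mul(Add(Pow(Add(-261, Mul(6, Pow(-19, 2))), -1), -436), -8) = Mul(Add(Pow(Add(-261, Mul(6, 361)), -1), -436), -8) = Mul(Add(Pow(Add(-261, 2166), -1), -436), -8) = Mul(Add(Pow(1905, -1), -436), -8) = Mul(Add(Rational(1, 1905), -436), -8) = Mul(Rational(-830579, 1905), -8) = Rational(6644632, 1905)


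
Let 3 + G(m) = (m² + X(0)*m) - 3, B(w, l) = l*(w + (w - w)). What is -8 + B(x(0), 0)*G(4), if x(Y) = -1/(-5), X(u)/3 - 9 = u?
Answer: -8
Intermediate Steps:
X(u) = 27 + 3*u
x(Y) = ⅕ (x(Y) = -1*(-⅕) = ⅕)
B(w, l) = l*w (B(w, l) = l*(w + 0) = l*w)
G(m) = -6 + m² + 27*m (G(m) = -3 + ((m² + (27 + 3*0)*m) - 3) = -3 + ((m² + (27 + 0)*m) - 3) = -3 + ((m² + 27*m) - 3) = -3 + (-3 + m² + 27*m) = -6 + m² + 27*m)
-8 + B(x(0), 0)*G(4) = -8 + (0*(⅕))*(-6 + 4² + 27*4) = -8 + 0*(-6 + 16 + 108) = -8 + 0*118 = -8 + 0 = -8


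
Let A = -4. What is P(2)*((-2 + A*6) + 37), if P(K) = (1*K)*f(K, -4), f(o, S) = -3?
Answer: -66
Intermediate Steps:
P(K) = -3*K (P(K) = (1*K)*(-3) = K*(-3) = -3*K)
P(2)*((-2 + A*6) + 37) = (-3*2)*((-2 - 4*6) + 37) = -6*((-2 - 24) + 37) = -6*(-26 + 37) = -6*11 = -66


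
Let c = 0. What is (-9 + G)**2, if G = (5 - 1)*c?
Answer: 81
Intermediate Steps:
G = 0 (G = (5 - 1)*0 = 4*0 = 0)
(-9 + G)**2 = (-9 + 0)**2 = (-9)**2 = 81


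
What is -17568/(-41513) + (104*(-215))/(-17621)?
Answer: 1237796408/731500573 ≈ 1.6921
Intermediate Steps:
-17568/(-41513) + (104*(-215))/(-17621) = -17568*(-1/41513) - 22360*(-1/17621) = 17568/41513 + 22360/17621 = 1237796408/731500573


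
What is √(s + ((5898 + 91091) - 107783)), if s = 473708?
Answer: √462914 ≈ 680.38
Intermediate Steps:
√(s + ((5898 + 91091) - 107783)) = √(473708 + ((5898 + 91091) - 107783)) = √(473708 + (96989 - 107783)) = √(473708 - 10794) = √462914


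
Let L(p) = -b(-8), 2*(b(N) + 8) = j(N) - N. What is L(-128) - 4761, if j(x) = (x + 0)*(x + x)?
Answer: -4821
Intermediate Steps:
j(x) = 2*x**2 (j(x) = x*(2*x) = 2*x**2)
b(N) = -8 + N**2 - N/2 (b(N) = -8 + (2*N**2 - N)/2 = -8 + (-N + 2*N**2)/2 = -8 + (N**2 - N/2) = -8 + N**2 - N/2)
L(p) = -60 (L(p) = -(-8 + (-8)**2 - 1/2*(-8)) = -(-8 + 64 + 4) = -1*60 = -60)
L(-128) - 4761 = -60 - 4761 = -4821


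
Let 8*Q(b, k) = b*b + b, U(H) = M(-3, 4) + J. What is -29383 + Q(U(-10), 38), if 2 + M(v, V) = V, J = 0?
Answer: -117529/4 ≈ -29382.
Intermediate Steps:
M(v, V) = -2 + V
U(H) = 2 (U(H) = (-2 + 4) + 0 = 2 + 0 = 2)
Q(b, k) = b/8 + b²/8 (Q(b, k) = (b*b + b)/8 = (b² + b)/8 = (b + b²)/8 = b/8 + b²/8)
-29383 + Q(U(-10), 38) = -29383 + (⅛)*2*(1 + 2) = -29383 + (⅛)*2*3 = -29383 + ¾ = -117529/4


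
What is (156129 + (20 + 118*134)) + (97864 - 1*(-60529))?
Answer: 330354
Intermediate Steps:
(156129 + (20 + 118*134)) + (97864 - 1*(-60529)) = (156129 + (20 + 15812)) + (97864 + 60529) = (156129 + 15832) + 158393 = 171961 + 158393 = 330354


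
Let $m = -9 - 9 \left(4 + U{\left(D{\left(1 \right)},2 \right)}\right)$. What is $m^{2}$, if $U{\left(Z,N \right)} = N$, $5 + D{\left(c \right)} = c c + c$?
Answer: $3969$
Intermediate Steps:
$D{\left(c \right)} = -5 + c + c^{2}$ ($D{\left(c \right)} = -5 + \left(c c + c\right) = -5 + \left(c^{2} + c\right) = -5 + \left(c + c^{2}\right) = -5 + c + c^{2}$)
$m = -63$ ($m = -9 - 9 \left(4 + 2\right) = -9 - 54 = -63$)
$m^{2} = \left(-63\right)^{2} = 3969$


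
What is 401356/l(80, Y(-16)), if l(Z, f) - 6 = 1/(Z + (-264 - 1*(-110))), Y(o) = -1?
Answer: 29700344/443 ≈ 67044.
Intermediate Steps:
l(Z, f) = 6 + 1/(-154 + Z) (l(Z, f) = 6 + 1/(Z + (-264 - 1*(-110))) = 6 + 1/(Z + (-264 + 110)) = 6 + 1/(Z - 154) = 6 + 1/(-154 + Z))
401356/l(80, Y(-16)) = 401356/(((-923 + 6*80)/(-154 + 80))) = 401356/(((-923 + 480)/(-74))) = 401356/((-1/74*(-443))) = 401356/(443/74) = 401356*(74/443) = 29700344/443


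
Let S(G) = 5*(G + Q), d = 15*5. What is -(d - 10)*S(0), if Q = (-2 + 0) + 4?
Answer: -650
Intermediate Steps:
d = 75
Q = 2 (Q = -2 + 4 = 2)
S(G) = 10 + 5*G (S(G) = 5*(G + 2) = 5*(2 + G) = 10 + 5*G)
-(d - 10)*S(0) = -(75 - 10)*(10 + 5*0) = -65*(10 + 0) = -65*10 = -1*650 = -650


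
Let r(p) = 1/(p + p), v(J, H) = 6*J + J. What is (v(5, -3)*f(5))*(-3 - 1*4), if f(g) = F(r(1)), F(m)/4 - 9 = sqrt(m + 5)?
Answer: -8820 - 490*sqrt(22) ≈ -11118.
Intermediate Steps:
v(J, H) = 7*J
r(p) = 1/(2*p)
F(m) = 36 + 4*sqrt(5 + m) (F(m) = 36 + 4*sqrt(m + 5) = 36 + 4*sqrt(5 + m))
f(g) = 36 + 2*sqrt(22) (f(g) = 36 + 4*sqrt(5 + (1/2)/1) = 36 + 4*sqrt(5 + (1/2)*1) = 36 + 4*sqrt(5 + 1/2) = 36 + 4*sqrt(11/2) = 36 + 4*(sqrt(22)/2) = 36 + 2*sqrt(22))
(v(5, -3)*f(5))*(-3 - 1*4) = ((7*5)*(36 + 2*sqrt(22)))*(-3 - 1*4) = (35*(36 + 2*sqrt(22)))*(-3 - 4) = (1260 + 70*sqrt(22))*(-7) = -8820 - 490*sqrt(22)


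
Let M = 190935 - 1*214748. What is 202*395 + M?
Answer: 55977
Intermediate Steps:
M = -23813 (M = 190935 - 214748 = -23813)
202*395 + M = 202*395 - 23813 = 79790 - 23813 = 55977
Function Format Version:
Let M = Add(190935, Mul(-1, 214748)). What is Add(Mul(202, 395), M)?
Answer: 55977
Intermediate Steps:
M = -23813 (M = Add(190935, -214748) = -23813)
Add(Mul(202, 395), M) = Add(Mul(202, 395), -23813) = Add(79790, -23813) = 55977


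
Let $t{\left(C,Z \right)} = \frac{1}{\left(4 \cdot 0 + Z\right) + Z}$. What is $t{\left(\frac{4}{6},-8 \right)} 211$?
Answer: $- \frac{211}{16} \approx -13.188$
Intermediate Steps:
$t{\left(C,Z \right)} = \frac{1}{2 Z}$ ($t{\left(C,Z \right)} = \frac{1}{\left(0 + Z\right) + Z} = \frac{1}{Z + Z} = \frac{1}{2 Z}$)
$t{\left(\frac{4}{6},-8 \right)} 211 = \frac{1}{2 \left(-8\right)} 211 = \frac{1}{2} \left(- \frac{1}{8}\right) 211 = \left(- \frac{1}{16}\right) 211 = - \frac{211}{16}$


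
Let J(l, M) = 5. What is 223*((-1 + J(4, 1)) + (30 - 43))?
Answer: -2007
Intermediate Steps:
223*((-1 + J(4, 1)) + (30 - 43)) = 223*((-1 + 5) + (30 - 43)) = 223*(4 - 13) = 223*(-9) = -2007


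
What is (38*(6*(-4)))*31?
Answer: -28272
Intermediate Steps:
(38*(6*(-4)))*31 = (38*(-24))*31 = -912*31 = -28272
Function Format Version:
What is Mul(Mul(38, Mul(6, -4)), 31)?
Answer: -28272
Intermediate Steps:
Mul(Mul(38, Mul(6, -4)), 31) = Mul(Mul(38, -24), 31) = Mul(-912, 31) = -28272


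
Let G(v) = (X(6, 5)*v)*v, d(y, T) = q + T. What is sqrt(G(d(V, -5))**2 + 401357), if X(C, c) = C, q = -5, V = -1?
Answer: sqrt(761357) ≈ 872.56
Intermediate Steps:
d(y, T) = -5 + T
G(v) = 6*v**2 (G(v) = (6*v)*v = 6*v**2)
sqrt(G(d(V, -5))**2 + 401357) = sqrt((6*(-5 - 5)**2)**2 + 401357) = sqrt((6*(-10)**2)**2 + 401357) = sqrt((6*100)**2 + 401357) = sqrt(600**2 + 401357) = sqrt(360000 + 401357) = sqrt(761357)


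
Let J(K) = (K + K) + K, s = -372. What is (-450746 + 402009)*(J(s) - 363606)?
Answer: 17775456114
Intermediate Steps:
J(K) = 3*K (J(K) = 2*K + K = 3*K)
(-450746 + 402009)*(J(s) - 363606) = (-450746 + 402009)*(3*(-372) - 363606) = -48737*(-1116 - 363606) = -48737*(-364722) = 17775456114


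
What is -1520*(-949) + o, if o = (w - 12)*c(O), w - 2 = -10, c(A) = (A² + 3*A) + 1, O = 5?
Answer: 1441660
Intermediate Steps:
c(A) = 1 + A² + 3*A
w = -8 (w = 2 - 10 = -8)
o = -820 (o = (-8 - 12)*(1 + 5² + 3*5) = -20*(1 + 25 + 15) = -20*41 = -820)
-1520*(-949) + o = -1520*(-949) - 820 = 1442480 - 820 = 1441660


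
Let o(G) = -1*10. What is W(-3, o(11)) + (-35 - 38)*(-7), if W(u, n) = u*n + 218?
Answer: 759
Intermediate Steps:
o(G) = -10
W(u, n) = 218 + n*u (W(u, n) = n*u + 218 = 218 + n*u)
W(-3, o(11)) + (-35 - 38)*(-7) = (218 - 10*(-3)) + (-35 - 38)*(-7) = (218 + 30) - 73*(-7) = 248 + 511 = 759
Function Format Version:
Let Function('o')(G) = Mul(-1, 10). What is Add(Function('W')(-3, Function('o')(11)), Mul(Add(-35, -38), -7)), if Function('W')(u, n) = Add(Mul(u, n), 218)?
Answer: 759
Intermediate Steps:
Function('o')(G) = -10
Function('W')(u, n) = Add(218, Mul(n, u)) (Function('W')(u, n) = Add(Mul(n, u), 218) = Add(218, Mul(n, u)))
Add(Function('W')(-3, Function('o')(11)), Mul(Add(-35, -38), -7)) = Add(Add(218, Mul(-10, -3)), Mul(Add(-35, -38), -7)) = Add(Add(218, 30), Mul(-73, -7)) = Add(248, 511) = 759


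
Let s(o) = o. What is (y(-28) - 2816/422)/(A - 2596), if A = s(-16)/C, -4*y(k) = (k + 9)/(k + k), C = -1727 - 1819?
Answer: 566297973/217542012800 ≈ 0.0026032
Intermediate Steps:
C = -3546
y(k) = -(9 + k)/(8*k) (y(k) = -(k + 9)/(4*(k + k)) = -(9 + k)/(4*(2*k)) = -(9 + k)*1/(2*k)/4 = -(9 + k)/(8*k))
A = 8/1773 (A = -16/(-3546) = -16*(-1/3546) = 8/1773 ≈ 0.0045121)
(y(-28) - 2816/422)/(A - 2596) = ((1/8)*(-9 - 1*(-28))/(-28) - 2816/422)/(8/1773 - 2596) = ((1/8)*(-1/28)*(-9 + 28) - 2816*1/422)/(-4602700/1773) = ((1/8)*(-1/28)*19 - 1408/211)*(-1773/4602700) = (-19/224 - 1408/211)*(-1773/4602700) = -319401/47264*(-1773/4602700) = 566297973/217542012800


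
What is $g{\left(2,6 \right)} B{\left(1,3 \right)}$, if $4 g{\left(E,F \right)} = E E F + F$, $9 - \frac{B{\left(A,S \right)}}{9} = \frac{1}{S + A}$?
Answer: $\frac{4725}{8} \approx 590.63$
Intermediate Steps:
$B{\left(A,S \right)} = 81 - \frac{9}{A + S}$ ($B{\left(A,S \right)} = 81 - \frac{9}{S + A} = 81 - \frac{9}{A + S}$)
$g{\left(E,F \right)} = \frac{F}{4} + \frac{F E^{2}}{4}$ ($g{\left(E,F \right)} = \frac{E E F + F}{4} = \frac{E^{2} F + F}{4} = \frac{F E^{2} + F}{4} = \frac{F + F E^{2}}{4} = \frac{F}{4} + \frac{F E^{2}}{4}$)
$g{\left(2,6 \right)} B{\left(1,3 \right)} = \frac{1}{4} \cdot 6 \left(1 + 2^{2}\right) \frac{9 \left(-1 + 9 \cdot 1 + 9 \cdot 3\right)}{1 + 3} = \frac{1}{4} \cdot 6 \left(1 + 4\right) \frac{9 \left(-1 + 9 + 27\right)}{4} = \frac{1}{4} \cdot 6 \cdot 5 \cdot 9 \cdot \frac{1}{4} \cdot 35 = \frac{15}{2} \cdot \frac{315}{4} = \frac{4725}{8}$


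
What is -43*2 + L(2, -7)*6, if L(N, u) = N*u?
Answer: -170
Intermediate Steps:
-43*2 + L(2, -7)*6 = -43*2 + (2*(-7))*6 = -86 - 14*6 = -86 - 84 = -170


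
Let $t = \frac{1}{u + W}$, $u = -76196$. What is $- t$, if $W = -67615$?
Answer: $\frac{1}{143811} \approx 6.9536 \cdot 10^{-6}$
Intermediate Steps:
$t = - \frac{1}{143811}$ ($t = \frac{1}{-76196 - 67615} = \frac{1}{-143811} = - \frac{1}{143811} \approx -6.9536 \cdot 10^{-6}$)
$- t = \left(-1\right) \left(- \frac{1}{143811}\right) = \frac{1}{143811}$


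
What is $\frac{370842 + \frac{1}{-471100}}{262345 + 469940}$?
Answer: $\frac{174703666199}{344979463500} \approx 0.50642$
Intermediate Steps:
$\frac{370842 + \frac{1}{-471100}}{262345 + 469940} = \frac{370842 - \frac{1}{471100}}{732285} = \frac{174703666199}{471100} \cdot \frac{1}{732285} = \frac{174703666199}{344979463500}$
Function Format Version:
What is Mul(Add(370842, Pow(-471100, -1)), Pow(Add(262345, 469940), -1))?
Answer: Rational(174703666199, 344979463500) ≈ 0.50642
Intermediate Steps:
Mul(Add(370842, Pow(-471100, -1)), Pow(Add(262345, 469940), -1)) = Mul(Add(370842, Rational(-1, 471100)), Pow(732285, -1)) = Mul(Rational(174703666199, 471100), Rational(1, 732285)) = Rational(174703666199, 344979463500)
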